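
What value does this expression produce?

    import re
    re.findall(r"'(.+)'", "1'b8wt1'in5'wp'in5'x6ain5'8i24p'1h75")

Scanning left to right: at [1:32] match "'b8wt1'in5'wp'in5'x6ain5'8i24p'", group 1 = "b8wt1'in5'wp'in5'x6ain5'8i24p".
With a single group, `findall` returns only what that group captured — 1 item.

["b8wt1'in5'wp'in5'x6ain5'8i24p"]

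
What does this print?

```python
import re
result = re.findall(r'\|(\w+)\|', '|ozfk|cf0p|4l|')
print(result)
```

['ozfk', '4l']

Scanning left to right: at [0:6] match '|ozfk|', group 1 = 'ozfk'; at [10:14] match '|4l|', group 1 = '4l'.
Because there's exactly one group, `findall` drops the full match and keeps group 1 from each hit.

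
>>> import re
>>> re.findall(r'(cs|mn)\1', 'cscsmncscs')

['cs', 'cs']

After group 1 captures some text, `\1` only succeeds where that same text appears again.
With a single group, `findall` returns only what that group captured — 2 items.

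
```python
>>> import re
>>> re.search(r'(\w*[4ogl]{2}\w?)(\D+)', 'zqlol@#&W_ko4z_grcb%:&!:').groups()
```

The pattern matches zero or more of a word character, then exactly 2 of one of [4ogl], then optionally a word character (captured); then one or more of a non-digit (captured).
`re.search` tries every starting position until one works.
The match spans [0:12] → 'zqlol@#&W_ko'.
Captured: group 1 = 'zqlol', group 2 = '@#&W_ko'.

('zqlol', '@#&W_ko')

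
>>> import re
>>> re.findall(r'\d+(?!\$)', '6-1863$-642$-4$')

['6', '186', '64']

Because the assertion is negative and zero-width, positions next to the forbidden text are skipped.
Walking the string: at [0:1] → '6'; at [2:5] → '186'; at [8:10] → '64'.
Since nothing is captured, `findall` lists the 3 matched substrings directly.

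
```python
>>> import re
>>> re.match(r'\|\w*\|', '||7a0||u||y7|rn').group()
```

'||'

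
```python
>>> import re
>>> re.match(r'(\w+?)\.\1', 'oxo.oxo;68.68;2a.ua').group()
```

A backreference is literal: `\1` must see the identical characters the first group matched.
`re.match` only tries the pattern at the start of the string.
The match spans [0:7] → 'oxo.oxo'.
Captured: group 1 = 'oxo'.

'oxo.oxo'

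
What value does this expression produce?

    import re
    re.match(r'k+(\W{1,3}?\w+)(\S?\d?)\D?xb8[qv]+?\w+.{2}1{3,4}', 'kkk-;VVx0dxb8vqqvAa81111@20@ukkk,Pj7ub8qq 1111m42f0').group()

'kkk-;VVx0dxb8vqqvAa81111'

The pattern matches one or more of a literal 'k'; then 1 to 3 of a non-word character (lazy), then one or more of a word character (captured); then optionally a non-whitespace character, then optionally a digit (captured); then optionally a non-digit, then the literal 'xb8'; then one or more of one of [qv] (lazy); then one or more of a word character, then exactly 2 of any character, then 3 to 4 of a literal '1'.
With `match`, the pattern is implicitly anchored at the beginning.
The match spans [0:24] → 'kkk-;VVx0dxb8vqqvAa81111'.
Captured: group 1 = '-;VVx0d', group 2 = ''.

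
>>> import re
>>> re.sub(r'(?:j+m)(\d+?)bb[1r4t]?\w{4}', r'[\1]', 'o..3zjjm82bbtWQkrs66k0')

'o..3z[82]s66k0'

The pattern matches one or more of the literal 'j', then the literal 'm' (non-capturing group); then one or more of a digit (lazy) (captured); then the literal 'bb', then optionally one of [1r4t], then exactly 4 of a word character.
Matches: at [5:17] → 'jjm82bbtWQkr'.
`\1` in the replacement pulls in group 1's text for each match.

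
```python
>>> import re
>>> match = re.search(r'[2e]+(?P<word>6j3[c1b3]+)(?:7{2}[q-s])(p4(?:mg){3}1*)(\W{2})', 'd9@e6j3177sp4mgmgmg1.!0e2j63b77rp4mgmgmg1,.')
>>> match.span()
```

The match spans [3:22] → 'e6j3177sp4mgmgmg1.!'.

(3, 22)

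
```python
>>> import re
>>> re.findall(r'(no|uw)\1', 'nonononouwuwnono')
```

['no', 'no', 'uw', 'no']

The backreference `\1` re-matches whatever the first group consumed, character for character.
With a single group, `findall` returns only what that group captured — 4 items.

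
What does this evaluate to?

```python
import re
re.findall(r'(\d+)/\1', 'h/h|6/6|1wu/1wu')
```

['6']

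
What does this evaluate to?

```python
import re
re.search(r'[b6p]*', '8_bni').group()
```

The match spans [0:0] → ''.

''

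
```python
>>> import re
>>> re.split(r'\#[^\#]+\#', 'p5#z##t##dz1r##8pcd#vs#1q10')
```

['p5', '', '', '', 'vs#1q10']

Matches to split on: at [2:5] → '#z#'; at [5:8] → '#t#'; at [8:14] → '#dz1r#'; at [14:20] → '#8pcd#'.
Each match becomes a cut point; 5 segments remain.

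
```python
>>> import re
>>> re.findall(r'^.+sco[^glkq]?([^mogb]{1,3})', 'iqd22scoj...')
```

['...']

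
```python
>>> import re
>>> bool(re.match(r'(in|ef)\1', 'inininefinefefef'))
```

True

`re.match` won't scan ahead — the pattern has to work from the very first character.
The match spans [0:4] → 'inin'.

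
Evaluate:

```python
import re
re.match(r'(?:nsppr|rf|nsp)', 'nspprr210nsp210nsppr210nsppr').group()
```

Alternation isn't longest-match — the leftmost alternative that fits at this position is chosen.
`re.match` only tries the pattern at the start of the string.
The match spans [0:5] → 'nsppr'.

'nsppr'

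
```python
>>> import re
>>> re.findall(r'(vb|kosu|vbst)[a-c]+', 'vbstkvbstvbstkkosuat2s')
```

['kosu']

Matches: at [14:19] match 'kosua', group 1 = 'kosu'.
One capturing group, so `findall` returns just the captured substring from the one match — 1 in all.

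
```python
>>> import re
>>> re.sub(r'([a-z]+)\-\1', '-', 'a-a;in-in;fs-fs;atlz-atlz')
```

'-;-;-;-'

The backreference `\1` re-matches whatever the first group consumed, character for character.
`sub` substitutes '-' at each match site.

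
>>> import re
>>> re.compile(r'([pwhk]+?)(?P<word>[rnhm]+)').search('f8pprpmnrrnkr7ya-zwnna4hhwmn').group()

'ppr'

The pattern matches one or more of one of [pwhk] (lazy) (captured); then one or more of one of [rnhm] (captured as 'word').
Unlike `match`, `search` isn't anchored — it looks for the pattern anywhere in the string.
The match spans [2:5] → 'ppr'.
Captured: group 1 = 'pp', group 2 = 'r'.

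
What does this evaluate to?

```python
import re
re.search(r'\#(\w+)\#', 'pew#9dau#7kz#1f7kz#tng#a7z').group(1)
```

'9dau'

The match spans [3:9] → '#9dau#'.
Captured: group 1 = '9dau'.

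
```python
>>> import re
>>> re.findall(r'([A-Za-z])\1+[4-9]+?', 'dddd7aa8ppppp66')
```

A backreference is literal: `\1` must see the identical characters the first group matched.
Walking the string: at [0:5] match 'dddd7', group 1 = 'd'; at [5:8] match 'aa8', group 1 = 'a'; at [8:14] match 'ppppp6', group 1 = 'p'.
`findall` collects group 1 from each match (3 total).

['d', 'a', 'p']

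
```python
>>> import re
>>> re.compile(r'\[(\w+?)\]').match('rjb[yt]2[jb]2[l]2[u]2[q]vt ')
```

None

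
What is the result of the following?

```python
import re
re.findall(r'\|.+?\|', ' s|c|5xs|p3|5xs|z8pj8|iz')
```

Because the quantifier is non-greedy, it stops expanding at the earliest point where the rest of the pattern can succeed.
Scanning left to right: at [2:5] → '|c|'; at [8:12] → '|p3|'; at [15:22] → '|z8pj8|'.
`findall` yields the raw match text (3 of them) because the pattern has no groups.

['|c|', '|p3|', '|z8pj8|']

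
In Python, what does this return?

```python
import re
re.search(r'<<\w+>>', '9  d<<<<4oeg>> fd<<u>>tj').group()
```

'<<4oeg>>'

`search` walks the string left to right and returns the first match it finds.
The match spans [6:14] → '<<4oeg>>'.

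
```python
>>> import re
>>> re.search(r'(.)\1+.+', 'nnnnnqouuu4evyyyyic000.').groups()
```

('n',)

`\1` is not a pattern — it's the concrete string captured by group 1, re-applied verbatim.
Unlike `match`, `search` isn't anchored — it looks for the pattern anywhere in the string.
The match spans [0:23] → 'nnnnnqouuu4evyyyyic000.'.
Captured: group 1 = 'n'.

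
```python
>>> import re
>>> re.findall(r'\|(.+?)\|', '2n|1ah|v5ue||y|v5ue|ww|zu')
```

Scanning left to right: at [2:7] match '|1ah|', group 1 = '1ah'; at [11:15] match '||y|', group 1 = '|y'; at [19:23] match '|ww|', group 1 = 'ww'.
`findall` collects group 1 from each match (3 total).

['1ah', '|y', 'ww']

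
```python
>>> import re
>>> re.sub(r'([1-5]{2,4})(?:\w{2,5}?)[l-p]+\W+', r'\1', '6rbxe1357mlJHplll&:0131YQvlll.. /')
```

'6rbxe1350131'

Pattern: 2 to 4 of a character in [1-5] (captured); then 2 to 5 of a word character (lazy) (non-capturing group); then one or more of a character in [l-p], then one or more of a non-word character.
Matches: at [5:19] → '1357mlJHplll&:'; at [20:33] → '131YQvlll.. /'.
`\1` in the replacement pulls in group 1's text for each match.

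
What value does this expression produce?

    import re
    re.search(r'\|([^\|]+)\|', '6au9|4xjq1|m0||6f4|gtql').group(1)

Unlike `match`, `search` isn't anchored — it looks for the pattern anywhere in the string.
The match spans [4:11] → '|4xjq1|'.
Captured: group 1 = '4xjq1'.

'4xjq1'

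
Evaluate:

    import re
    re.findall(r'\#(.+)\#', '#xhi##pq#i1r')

['xhi##pq']

One capturing group, so `findall` returns just the captured substring from the one match — 1 in all.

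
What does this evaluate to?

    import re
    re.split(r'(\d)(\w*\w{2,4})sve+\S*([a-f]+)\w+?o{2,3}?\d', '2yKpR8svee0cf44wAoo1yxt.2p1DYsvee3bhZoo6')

This matches a digit (captured); then zero or more of a word character, then 2 to 4 of a word character (captured); then the literal 'sv', then one or more of a literal 'e', then zero or more of a non-whitespace character; then one or more of a character in [a-f] (captured); then one or more of a word character (lazy), then 2 to 3 of a literal 'o' (lazy), then a digit.
Matches to split on: at [0:40] → '2yKpR8svee0cf44wAoo1yxt.2p1DYsvee3bhZoo6'.
The group in the pattern means `split` returns the separators' captures alongside the pieces.

['', '2', 'yKpR8', 'b', '']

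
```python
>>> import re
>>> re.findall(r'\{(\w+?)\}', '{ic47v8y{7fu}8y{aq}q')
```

Matches: at [8:13] match '{7fu}', group 1 = '7fu'; at [15:19] match '{aq}', group 1 = 'aq'.
With a single group, `findall` returns only what that group captured — 2 items.

['7fu', 'aq']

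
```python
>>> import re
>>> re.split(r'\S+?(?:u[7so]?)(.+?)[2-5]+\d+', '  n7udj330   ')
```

['  ', 'dj', '   ']

Pattern: one or more of a non-whitespace character (lazy); then the literal 'u', then optionally one of [7so] (non-capturing group); then one or more of any character (lazy) (captured); then one or more of a character in [2-5], then one or more of a digit.
Because the quantifier is non-greedy, it stops expanding at the earliest point where the rest of the pattern can succeed.
Matches to split on: at [2:10] → 'n7udj330'.
The group in the pattern means `split` returns the separators' captures alongside the pieces.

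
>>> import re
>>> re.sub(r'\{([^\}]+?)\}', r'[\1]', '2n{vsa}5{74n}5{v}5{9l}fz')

'2n[vsa]5[74n]5[v]5[9l]fz'

Matches: at [2:7] → '{vsa}'; at [8:13] → '{74n}'; at [14:17] → '{v}'; at [18:22] → '{9l}'.
The replacement refers to a captured group, so each match is rewritten using its own captured text.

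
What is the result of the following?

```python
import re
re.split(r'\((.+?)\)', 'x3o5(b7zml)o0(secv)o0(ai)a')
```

Matches to split on: at [4:11] → '(b7zml)'; at [13:19] → '(secv)'; at [21:25] → '(ai)'.
The group in the pattern means `split` returns the separators' captures alongside the pieces.

['x3o5', 'b7zml', 'o0', 'secv', 'o0', 'ai', 'a']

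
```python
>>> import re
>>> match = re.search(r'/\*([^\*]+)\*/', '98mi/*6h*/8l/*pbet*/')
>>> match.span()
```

The match spans [4:10] → '/*6h*/'.

(4, 10)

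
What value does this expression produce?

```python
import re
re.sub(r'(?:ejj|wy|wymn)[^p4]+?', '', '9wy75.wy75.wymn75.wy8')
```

`|` is ordered: at each position the engine commits to the first alternative that works.
Matches: at [1:4] → 'wy7'; at [6:9] → 'wy7'; at [11:14] → 'wym'; at [18:21] → 'wy8'.
Every occurrence is swapped for ''.

'95.5.n75.'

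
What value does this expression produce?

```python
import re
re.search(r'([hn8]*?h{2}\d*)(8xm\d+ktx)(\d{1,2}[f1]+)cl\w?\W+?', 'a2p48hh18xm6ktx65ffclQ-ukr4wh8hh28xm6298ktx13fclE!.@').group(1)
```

'8hh1'

The match spans [4:23] → '8hh18xm6ktx65ffclQ-'.
Captured: group 1 = '8hh1', group 2 = '8xm6ktx', group 3 = '65ff'.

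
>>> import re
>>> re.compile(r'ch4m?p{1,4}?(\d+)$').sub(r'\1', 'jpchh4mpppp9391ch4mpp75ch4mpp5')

This matches the literal 'ch4', then optionally a literal 'm', then 1 to 4 of a literal 'p' (lazy); then one or more of a digit (captured); then anchored at the end.
Matches: at [23:30] → 'ch4mpp5'.
The replacement refers to a captured group, so each match is rewritten using its own captured text.

'jpchh4mpppp9391ch4mpp755'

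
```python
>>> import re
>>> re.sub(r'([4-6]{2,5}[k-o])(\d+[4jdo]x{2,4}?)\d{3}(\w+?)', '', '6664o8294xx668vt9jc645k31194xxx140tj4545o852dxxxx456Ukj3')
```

Pattern: 2 to 5 of a character in [4-6], then a character in [k-o] (captured); then one or more of a digit, then one of [4jdo], then 2 to 4 of the literal 'x' (lazy) (captured); then exactly 3 of a digit; then one or more of a word character (lazy) (captured).
Lazy quantifiers expand one character at a time until the remainder of the pattern can match.
Matches: at [0:15] → '6664o8294xx668v'; at [19:35] → '645k31194xxx140t'; at [36:53] → '4545o852dxxxx456U'.
Every occurrence is swapped for ''.

't9jcjkj3'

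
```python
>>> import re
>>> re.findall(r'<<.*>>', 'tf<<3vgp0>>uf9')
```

['<<3vgp0>>']

`findall` yields the raw match text (1 of them) because the pattern has no groups.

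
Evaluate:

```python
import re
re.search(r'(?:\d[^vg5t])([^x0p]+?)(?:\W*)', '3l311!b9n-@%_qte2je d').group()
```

'3l3'

This matches a digit, then any character except [vg5t] (non-capturing group); then one or more of any character except [x0p] (lazy) (captured); then zero or more of a non-word character (non-capturing group).
Lazy quantifiers expand one character at a time until the remainder of the pattern can match.
`re.search` scans for the first position where the pattern succeeds.
The match spans [0:3] → '3l3'.
Captured: group 1 = '3'.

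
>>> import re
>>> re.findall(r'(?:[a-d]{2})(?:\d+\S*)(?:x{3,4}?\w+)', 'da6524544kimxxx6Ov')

Pattern: exactly 2 of a character in [a-d] (non-capturing group); then one or more of a digit, then zero or more of a non-whitespace character (non-capturing group); then 3 to 4 of a literal 'x' (lazy), then one or more of a word character (non-capturing group).
Matches: at [0:18] → 'da6524544kimxxx6Ov'.
Since nothing is captured, `findall` lists the 1 matched substring directly.

['da6524544kimxxx6Ov']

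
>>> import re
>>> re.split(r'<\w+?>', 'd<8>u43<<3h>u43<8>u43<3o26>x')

['d', 'u43<', 'u43', 'u43', 'x']

Each match becomes a cut point; 5 segments remain.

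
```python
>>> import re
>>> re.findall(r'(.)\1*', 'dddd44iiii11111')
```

`\1` has to match the exact text group 1 already captured.
Because there's exactly one group, `findall` drops the full match and keeps group 1 from each hit.

['d', '4', 'i', '1']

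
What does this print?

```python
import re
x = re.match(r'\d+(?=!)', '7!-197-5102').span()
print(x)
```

(0, 1)

Lookahead/lookbehind check context without consuming it, so the matched span excludes the asserted characters.
`re.match` only tries the pattern at the start of the string.
The match spans [0:1] → '7'.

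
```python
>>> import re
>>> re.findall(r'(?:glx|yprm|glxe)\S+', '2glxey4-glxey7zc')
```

Walking the string: at [1:16] → 'glxey4-glxey7zc'.
`findall` yields the raw match text (1 of them) because the pattern has no groups.

['glxey4-glxey7zc']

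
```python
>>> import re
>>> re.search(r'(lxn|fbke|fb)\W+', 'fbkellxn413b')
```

None

Here nothing in the string fits, so the call returns None.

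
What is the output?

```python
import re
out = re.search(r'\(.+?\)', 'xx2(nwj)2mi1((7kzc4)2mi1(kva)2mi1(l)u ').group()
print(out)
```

(nwj)

`re.search` tries every starting position until one works.
The match spans [3:8] → '(nwj)'.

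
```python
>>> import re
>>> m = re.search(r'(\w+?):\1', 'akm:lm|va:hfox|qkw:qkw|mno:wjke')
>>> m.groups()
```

('qkw',)

The match spans [15:22] → 'qkw:qkw'.
Captured: group 1 = 'qkw'.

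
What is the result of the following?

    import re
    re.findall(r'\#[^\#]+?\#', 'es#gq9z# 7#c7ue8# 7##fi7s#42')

['#gq9z#', '#c7ue8#', '#fi7s#']

Walking the string: at [2:8] → '#gq9z#'; at [10:17] → '#c7ue8#'; at [20:26] → '#fi7s#'.
Since nothing is captured, `findall` lists the 3 matched substrings directly.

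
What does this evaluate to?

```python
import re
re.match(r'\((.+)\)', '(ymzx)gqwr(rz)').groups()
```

The match spans [0:14] → '(ymzx)gqwr(rz)'.
Captured: group 1 = 'ymzx)gqwr(rz'.

('ymzx)gqwr(rz',)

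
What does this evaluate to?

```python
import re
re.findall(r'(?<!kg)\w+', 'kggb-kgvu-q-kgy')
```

['kggb', 'kgvu', 'q', 'kgy']

Because the assertion is negative and zero-width, positions next to the forbidden text are skipped.
Walking the string: at [0:4] → 'kggb'; at [5:9] → 'kgvu'; at [10:11] → 'q'; at [12:15] → 'kgy'.
No capturing groups, so `findall` returns the 4 full match strings.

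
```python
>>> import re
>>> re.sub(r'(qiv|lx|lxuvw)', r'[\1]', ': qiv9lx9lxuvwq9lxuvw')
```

': [qiv]9[lx]9[lx]uvwq9[lx]uvw'

`|` is ordered: at each position the engine commits to the first alternative that works.
Each match is replaced using the text its own group 1 captured.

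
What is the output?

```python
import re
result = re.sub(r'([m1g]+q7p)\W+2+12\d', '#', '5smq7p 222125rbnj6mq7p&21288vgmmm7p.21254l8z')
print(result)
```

This matches one or more of one of [m1g], then the literal 'q7p' (captured); then one or more of a non-word character; then one or more of the literal '2', then the literal '12', then a digit.
Matches: at [2:13] → 'mq7p 222125'; at [18:27] → 'mq7p&2128'.
`sub` substitutes '#' at each match site.

5s#rbnj6#8vgmmm7p.21254l8z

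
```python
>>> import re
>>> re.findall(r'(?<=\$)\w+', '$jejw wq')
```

['jejw']

The positive lookaround only admits positions where the adjacent text matches; those characters stay outside the span.
Scanning left to right: at [1:5] → 'jejw'.
With no groups in the pattern, `findall` gives back each whole match — 1 here.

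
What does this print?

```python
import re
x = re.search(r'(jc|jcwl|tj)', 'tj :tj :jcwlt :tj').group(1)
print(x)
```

tj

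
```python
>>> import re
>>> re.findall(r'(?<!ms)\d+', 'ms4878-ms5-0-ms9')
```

['878', '0']

A negative assertion filters positions out without eating any characters.
No capturing groups, so `findall` returns the 2 full match strings.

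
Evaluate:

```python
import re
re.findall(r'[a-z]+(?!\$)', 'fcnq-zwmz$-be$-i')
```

['fcnq', 'zwm', 'b', 'i']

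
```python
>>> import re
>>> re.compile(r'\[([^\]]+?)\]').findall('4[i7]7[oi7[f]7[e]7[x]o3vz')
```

['i7', 'oi7[f', 'e', 'x']

Because there's exactly one group, `findall` drops the full match and keeps group 1 from each hit.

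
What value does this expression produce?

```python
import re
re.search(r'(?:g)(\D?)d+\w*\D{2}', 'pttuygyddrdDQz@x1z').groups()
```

The pattern matches a literal 'g' (non-capturing group); then optionally a non-digit (captured); then one or more of the literal 'd', then zero or more of a word character, then exactly 2 of a non-digit.
`re.search` scans for the first position where the pattern succeeds.
The match spans [5:16] → 'gyddrdDQz@x'.
Captured: group 1 = 'y'.

('y',)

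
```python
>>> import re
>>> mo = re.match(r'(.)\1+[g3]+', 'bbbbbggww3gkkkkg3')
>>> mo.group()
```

`re.match` only tries the pattern at the start of the string.
The match spans [0:7] → 'bbbbbgg'.

'bbbbbgg'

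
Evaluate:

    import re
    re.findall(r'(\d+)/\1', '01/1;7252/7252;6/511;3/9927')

After group 1 captures some text, `\1` only succeeds where that same text appears again.
Scanning left to right: at [1:4] match '1/1', group 1 = '1'; at [5:14] match '7252/7252', group 1 = '7252'.
Because there's exactly one group, `findall` drops the full match and keeps group 1 from each hit.

['1', '7252']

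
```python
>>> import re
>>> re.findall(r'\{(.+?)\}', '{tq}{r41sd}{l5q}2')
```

A non-greedy quantifier consumes as few characters as it can — just enough that the remainder of the pattern still matches from where it stops; whatever follows it matches normally.
One capturing group, so `findall` returns just the captured substring from each match — 3 in all.

['tq', 'r41sd', 'l5q']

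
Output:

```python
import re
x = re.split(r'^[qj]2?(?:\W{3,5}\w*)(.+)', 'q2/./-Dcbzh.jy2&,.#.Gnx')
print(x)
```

Because the pattern has a capturing group, `split` also inserts each captured text between the pieces.

['', '.jy2&,.#.Gnx', '']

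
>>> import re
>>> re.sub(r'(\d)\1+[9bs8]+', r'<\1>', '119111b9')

'<1><1>'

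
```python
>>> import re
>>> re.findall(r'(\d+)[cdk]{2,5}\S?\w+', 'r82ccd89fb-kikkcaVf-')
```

['82']

Pattern: one or more of a digit (captured); then 2 to 5 of one of [cdk], then optionally a non-whitespace character, then one or more of a word character.
Matches: at [1:10] match '82ccd89fb', group 1 = '82'.
One capturing group, so `findall` returns just the captured substring from the one match — 1 in all.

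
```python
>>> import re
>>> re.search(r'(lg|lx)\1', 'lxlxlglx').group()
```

'lxlx'

`\1` is not a pattern — it's the concrete string captured by group 1, re-applied verbatim.
`search` walks the string left to right and returns the first match it finds.
The match spans [0:4] → 'lxlx'.
Captured: group 1 = 'lx'.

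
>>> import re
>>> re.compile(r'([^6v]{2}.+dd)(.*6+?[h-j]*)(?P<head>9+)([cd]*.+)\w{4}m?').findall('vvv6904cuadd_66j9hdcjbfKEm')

The pattern matches exactly 2 of any character except [6v], then one or more of any character, then the literal 'dd' (captured); then zero or more of any character, then one or more of the literal '6' (lazy), then zero or more of a character in [h-j] (captured); then one or more of a literal '9' (captured as 'head'); then zero or more of one of [cd], then one or more of any character (captured); then exactly 4 of a word character, then optionally the literal 'm'.
Scanning left to right: at [4:26] match '904cuadd_66j9hdcjbfKEm', groups = ('904cuadd', '_66j', '9', 'hdcjb').
With 4 capturing groups, `findall` returns a 4-tuple per match.

[('904cuadd', '_66j', '9', 'hdcjb')]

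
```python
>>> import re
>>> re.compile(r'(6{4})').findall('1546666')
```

['6666']

Pattern: exactly 4 of a literal '6' (captured).
`findall` collects group 1 from the one match (1 total).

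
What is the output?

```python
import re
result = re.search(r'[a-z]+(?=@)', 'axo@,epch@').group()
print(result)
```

axo

The positive lookaround only admits positions where the adjacent text matches; those characters stay outside the span.
`search` walks the string left to right and returns the first match it finds.
The match spans [0:3] → 'axo'.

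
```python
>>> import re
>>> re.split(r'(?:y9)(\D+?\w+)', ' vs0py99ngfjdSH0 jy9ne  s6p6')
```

[' vs0py99ngfjdSH0 j', 'ne', '  s6p6']

This matches the literal 'y', then the literal '9' (non-capturing group); then one or more of a non-digit (lazy), then one or more of a word character (captured).
The group in the pattern means `split` returns the separators' captures alongside the pieces.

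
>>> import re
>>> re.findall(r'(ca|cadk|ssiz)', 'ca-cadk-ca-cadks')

The regex engine tests alternatives in the order written; an earlier branch that matches wins even if a later one would match more.
Walking the string: at [0:2] match 'ca', group 1 = 'ca'; at [3:5] match 'ca', group 1 = 'ca'; at [8:10] match 'ca', group 1 = 'ca'; at [11:13] match 'ca', group 1 = 'ca'.
Because there's exactly one group, `findall` drops the full match and keeps group 1 from each hit.

['ca', 'ca', 'ca', 'ca']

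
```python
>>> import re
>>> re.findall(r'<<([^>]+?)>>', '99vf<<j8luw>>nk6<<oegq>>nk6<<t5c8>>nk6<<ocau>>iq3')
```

['j8luw', 'oegq', 't5c8', 'ocau']

Because there's exactly one group, `findall` drops the full match and keeps group 1 from each hit.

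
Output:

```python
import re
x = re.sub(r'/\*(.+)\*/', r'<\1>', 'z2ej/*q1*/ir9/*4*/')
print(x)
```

Matches: at [4:18] → '/*q1*/ir9/*4*/'.
Each match is replaced using the text its own group 1 captured.

z2ej<q1*/ir9/*4>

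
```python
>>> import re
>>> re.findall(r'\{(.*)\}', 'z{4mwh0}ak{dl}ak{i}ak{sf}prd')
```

`findall` collects group 1 from the one match (1 total).

['4mwh0}ak{dl}ak{i}ak{sf']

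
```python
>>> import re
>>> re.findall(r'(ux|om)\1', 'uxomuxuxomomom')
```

`\1` has to match the exact text group 1 already captured.
One capturing group, so `findall` returns just the captured substring from each match — 2 in all.

['ux', 'om']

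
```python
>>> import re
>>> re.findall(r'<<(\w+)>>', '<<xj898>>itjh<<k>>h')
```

Walking the string: at [0:9] match '<<xj898>>', group 1 = 'xj898'; at [13:18] match '<<k>>', group 1 = 'k'.
Because there's exactly one group, `findall` drops the full match and keeps group 1 from each hit.

['xj898', 'k']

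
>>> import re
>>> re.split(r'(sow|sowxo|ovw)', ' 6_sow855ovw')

Matches to split on: at [3:6] → 'sow'; at [9:12] → 'ovw'.
Because the pattern has a capturing group, `split` also inserts each captured text between the pieces.

[' 6_', 'sow', '855', 'ovw', '']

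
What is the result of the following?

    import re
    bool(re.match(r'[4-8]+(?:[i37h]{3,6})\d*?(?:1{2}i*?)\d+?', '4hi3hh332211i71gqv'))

This matches one or more of a character in [4-8]; then 3 to 6 of one of [i37h] (non-capturing group); then zero or more of a digit (lazy); then exactly 2 of a literal '1', then zero or more of the literal 'i' (lazy) (non-capturing group); then one or more of a digit (lazy).
`re.match` won't scan ahead — the pattern has to work from the very first character.
The match spans [0:14] → '4hi3hh332211i7'.

True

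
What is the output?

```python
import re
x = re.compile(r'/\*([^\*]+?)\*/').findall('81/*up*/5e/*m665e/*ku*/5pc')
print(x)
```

['up', 'ku']

With a single group, `findall` returns only what that group captured — 2 items.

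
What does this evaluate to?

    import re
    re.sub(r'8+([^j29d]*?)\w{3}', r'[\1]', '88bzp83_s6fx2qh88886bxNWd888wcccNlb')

'[][]6fx2qh[]NWd[]cNlb'

Pattern: one or more of a literal '8'; then zero or more of any character except [j29d] (lazy) (captured); then exactly 3 of a word character.
Lazy quantifiers expand one character at a time until the remainder of the pattern can match.
Matches: at [0:5] → '88bzp'; at [5:9] → '83_s'; at [15:22] → '88886bx'; at [25:31] → '888wcc'.
`\1` in the replacement pulls in group 1's text for each match.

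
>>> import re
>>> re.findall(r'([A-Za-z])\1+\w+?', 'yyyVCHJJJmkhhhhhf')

['y', 'J', 'h']

`\1` has to match the exact text group 1 already captured.
Scanning left to right: at [0:4] match 'yyyV', group 1 = 'y'; at [6:10] match 'JJJm', group 1 = 'J'; at [11:17] match 'hhhhhf', group 1 = 'h'.
With a single group, `findall` returns only what that group captured — 3 items.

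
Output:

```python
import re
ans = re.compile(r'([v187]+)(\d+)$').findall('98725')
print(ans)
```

The pattern matches one or more of one of [v187] (captured); then one or more of a digit (captured); then anchored at the end.
With 2 capturing groups, `findall` returns a 2-tuple per match.

[('87', '25')]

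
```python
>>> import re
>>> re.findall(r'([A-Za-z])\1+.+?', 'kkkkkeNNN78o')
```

['k', 'N']

The backreference `\1` re-matches whatever the first group consumed, character for character.
Walking the string: at [0:6] match 'kkkkke', group 1 = 'k'; at [6:10] match 'NNN7', group 1 = 'N'.
One capturing group, so `findall` returns just the captured substring from each match — 2 in all.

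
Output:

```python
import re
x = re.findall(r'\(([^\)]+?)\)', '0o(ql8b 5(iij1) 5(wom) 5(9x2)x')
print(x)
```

['ql8b 5(iij1', 'wom', '9x2']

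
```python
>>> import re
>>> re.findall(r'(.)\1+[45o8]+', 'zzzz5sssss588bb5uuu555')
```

`\1` has to match the exact text group 1 already captured.
Scanning left to right: at [0:5] match 'zzzz5', group 1 = 'z'; at [5:13] match 'sssss588', group 1 = 's'; at [13:16] match 'bb5', group 1 = 'b'; at [16:22] match 'uuu555', group 1 = 'u'.
One capturing group, so `findall` returns just the captured substring from each match — 4 in all.

['z', 's', 'b', 'u']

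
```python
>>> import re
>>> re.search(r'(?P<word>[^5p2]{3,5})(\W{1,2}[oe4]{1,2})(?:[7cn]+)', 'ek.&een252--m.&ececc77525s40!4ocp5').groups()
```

('ek.', '&ee')

The match spans [0:7] → 'ek.&een'.
Captured: group 1 = 'ek.', group 2 = '&ee'.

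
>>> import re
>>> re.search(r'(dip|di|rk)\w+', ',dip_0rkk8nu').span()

(1, 12)

`search` walks the string left to right and returns the first match it finds.
The match spans [1:12] → 'dip_0rkk8nu'.
Captured: group 1 = 'dip'.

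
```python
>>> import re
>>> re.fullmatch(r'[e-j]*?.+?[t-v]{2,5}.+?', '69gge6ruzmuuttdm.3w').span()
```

The pattern matches zero or more of a character in [e-j] (lazy); then one or more of any character (lazy), then 2 to 5 of a character in [t-v], then one or more of any character (lazy).
`re.fullmatch` requires the pattern to consume the entire string.
The match spans [0:19] → '69gge6ruzmuuttdm.3w'.

(0, 19)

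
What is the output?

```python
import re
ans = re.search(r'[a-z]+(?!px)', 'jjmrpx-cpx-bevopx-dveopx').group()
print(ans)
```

The negative lookahead/lookbehind blocks any match where the forbidden context is present.
`re.search` tries every starting position until one works.
The match spans [0:6] → 'jjmrpx'.

jjmrpx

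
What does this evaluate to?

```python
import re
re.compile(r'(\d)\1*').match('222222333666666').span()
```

(0, 6)

`\1` is not a pattern — it's the concrete string captured by group 1, re-applied verbatim.
`re.match` won't scan ahead — the pattern has to work from the very first character.
The match spans [0:6] → '222222'.
Captured: group 1 = '2'.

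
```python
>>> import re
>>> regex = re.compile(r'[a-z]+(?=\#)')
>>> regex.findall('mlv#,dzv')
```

['mlv']

The positive lookaround only admits positions where the adjacent text matches; those characters stay outside the span.
With no groups in the pattern, `findall` gives back each whole match — 1 here.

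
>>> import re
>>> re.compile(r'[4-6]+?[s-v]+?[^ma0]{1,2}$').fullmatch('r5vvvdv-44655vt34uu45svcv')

None

`re.fullmatch` is like wrapping the pattern in `^…$` (in single-line mode).
Here the pattern can't cover the whole string, so the call returns None.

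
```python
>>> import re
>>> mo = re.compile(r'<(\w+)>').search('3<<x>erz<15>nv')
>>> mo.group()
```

The match spans [2:5] → '<x>'.

'<x>'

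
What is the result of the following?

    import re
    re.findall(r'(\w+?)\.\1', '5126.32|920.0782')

['0']

The backreference `\1` re-matches whatever the first group consumed, character for character.
`findall` collects group 1 from the one match (1 total).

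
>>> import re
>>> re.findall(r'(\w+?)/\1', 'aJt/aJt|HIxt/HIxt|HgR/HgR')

['aJt', 'HIxt', 'HgR']

`\1` is not a pattern — it's the concrete string captured by group 1, re-applied verbatim.
Matches: at [0:7] match 'aJt/aJt', group 1 = 'aJt'; at [8:17] match 'HIxt/HIxt', group 1 = 'HIxt'; at [18:25] match 'HgR/HgR', group 1 = 'HgR'.
One capturing group, so `findall` returns just the captured substring from each match — 3 in all.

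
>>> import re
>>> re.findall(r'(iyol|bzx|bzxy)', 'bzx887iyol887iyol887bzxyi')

`|` is ordered: at each position the engine commits to the first alternative that works.
Matches: at [0:3] match 'bzx', group 1 = 'bzx'; at [6:10] match 'iyol', group 1 = 'iyol'; at [13:17] match 'iyol', group 1 = 'iyol'; at [20:23] match 'bzx', group 1 = 'bzx'.
One capturing group, so `findall` returns just the captured substring from each match — 4 in all.

['bzx', 'iyol', 'iyol', 'bzx']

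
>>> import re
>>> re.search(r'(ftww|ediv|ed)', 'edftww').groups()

('ed',)

`re.search` tries every starting position until one works.
The match spans [0:2] → 'ed'.
Captured: group 1 = 'ed'.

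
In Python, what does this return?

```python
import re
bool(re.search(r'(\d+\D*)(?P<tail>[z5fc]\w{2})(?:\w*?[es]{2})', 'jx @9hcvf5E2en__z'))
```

Pattern: one or more of a digit, then zero or more of a non-digit (captured); then one of [z5fc], then exactly 2 of a word character (captured as 'tail'); then zero or more of a word character (lazy), then exactly 2 of one of [es] (non-capturing group).
Here nothing in the string fits, so the call returns None, and `bool(None)` is False.

False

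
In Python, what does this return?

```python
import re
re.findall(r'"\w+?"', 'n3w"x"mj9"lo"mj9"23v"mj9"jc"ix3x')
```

['"x"', '"lo"', '"23v"', '"jc"']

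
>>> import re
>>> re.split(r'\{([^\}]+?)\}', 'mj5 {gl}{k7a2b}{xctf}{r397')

Because the pattern has a capturing group, `split` also inserts each captured text between the pieces.

['mj5 ', 'gl', '', 'k7a2b', '', 'xctf', '{r397']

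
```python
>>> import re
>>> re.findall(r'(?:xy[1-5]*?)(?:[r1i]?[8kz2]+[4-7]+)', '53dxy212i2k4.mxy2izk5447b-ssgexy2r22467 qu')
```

['xy212i2k4', 'xy2izk5447', 'xy2r22467']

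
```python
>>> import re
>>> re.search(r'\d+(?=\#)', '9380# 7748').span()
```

(0, 4)

Lookahead/lookbehind check context without consuming it, so the matched span excludes the asserted characters.
`re.search` tries every starting position until one works.
The match spans [0:4] → '9380'.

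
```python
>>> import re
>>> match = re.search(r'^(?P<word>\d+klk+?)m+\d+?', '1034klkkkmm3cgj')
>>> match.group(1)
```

The pattern matches anchored at the start of the string; then one or more of a digit, then the literal 'kl', then one or more of a literal 'k' (lazy) (captured as 'word'); then one or more of a literal 'm'; then one or more of a digit (lazy).
`search` walks the string left to right and returns the first match it finds.
The match spans [0:12] → '1034klkkkmm3'.
Captured: group 1 = '1034klkkk'.

'1034klkkk'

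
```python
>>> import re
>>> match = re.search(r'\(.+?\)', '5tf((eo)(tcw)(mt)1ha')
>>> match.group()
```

The match spans [3:8] → '((eo)'.

'((eo)'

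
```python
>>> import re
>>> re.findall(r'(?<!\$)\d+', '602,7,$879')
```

The negative lookahead/lookbehind blocks any match where the forbidden context is present.
Matches: at [0:3] → '602'; at [4:5] → '7'; at [8:10] → '79'.
Since nothing is captured, `findall` lists the 3 matched substrings directly.

['602', '7', '79']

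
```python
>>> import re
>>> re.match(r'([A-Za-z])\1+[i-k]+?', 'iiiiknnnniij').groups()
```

A backreference is literal: `\1` must see the identical characters the first group matched.
With `match`, the pattern is implicitly anchored at the beginning.
The match spans [0:5] → 'iiiik'.
Captured: group 1 = 'i'.

('i',)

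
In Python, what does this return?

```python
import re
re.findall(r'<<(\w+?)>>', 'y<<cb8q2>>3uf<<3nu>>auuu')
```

Walking the string: at [1:10] match '<<cb8q2>>', group 1 = 'cb8q2'; at [13:20] match '<<3nu>>', group 1 = '3nu'.
Because there's exactly one group, `findall` drops the full match and keeps group 1 from each hit.

['cb8q2', '3nu']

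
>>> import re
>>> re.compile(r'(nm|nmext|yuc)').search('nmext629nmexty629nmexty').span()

Alternation isn't longest-match — the leftmost alternative that fits at this position is chosen.
Unlike `match`, `search` isn't anchored — it looks for the pattern anywhere in the string.
The match spans [0:2] → 'nm'.
Captured: group 1 = 'nm'.

(0, 2)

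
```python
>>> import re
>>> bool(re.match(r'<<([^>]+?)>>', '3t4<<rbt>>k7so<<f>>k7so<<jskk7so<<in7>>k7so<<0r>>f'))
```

False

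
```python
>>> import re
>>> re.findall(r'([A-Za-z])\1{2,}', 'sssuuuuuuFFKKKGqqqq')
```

After group 1 captures some text, `\1` only succeeds where that same text appears again.
Because there's exactly one group, `findall` drops the full match and keeps group 1 from each hit.

['s', 'u', 'K', 'q']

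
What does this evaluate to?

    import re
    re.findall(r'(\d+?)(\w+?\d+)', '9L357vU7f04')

[('9', 'L357'), ('7', 'f04')]

Because the quantifier is non-greedy, it stops expanding at the earliest point where the rest of the pattern can succeed.
With 2 capturing groups, `findall` returns a 2-tuple per match.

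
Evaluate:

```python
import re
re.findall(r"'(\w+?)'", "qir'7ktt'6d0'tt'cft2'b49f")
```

['7ktt', 'tt']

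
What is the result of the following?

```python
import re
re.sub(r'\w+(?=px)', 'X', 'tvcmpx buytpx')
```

'Xpx Xpx'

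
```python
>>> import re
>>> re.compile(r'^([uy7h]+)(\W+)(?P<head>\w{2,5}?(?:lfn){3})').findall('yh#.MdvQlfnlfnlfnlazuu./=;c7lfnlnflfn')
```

[('yh', '#.', 'MdvQlfnlfnlfn')]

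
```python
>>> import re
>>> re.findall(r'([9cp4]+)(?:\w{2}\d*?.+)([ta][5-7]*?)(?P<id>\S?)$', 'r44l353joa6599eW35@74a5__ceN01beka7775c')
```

[('44', 'a7775', 'c')]

Pattern: one or more of one of [9cp4] (captured); then exactly 2 of a word character, then zero or more of a digit (lazy), then one or more of any character (non-capturing group); then one of [ta], then zero or more of a character in [5-7] (lazy) (captured); then optionally a non-whitespace character (captured as 'id'); then anchored at the end.
Scanning left to right: at [1:39] match '44l353joa6599eW35@74a5__ceN01beka7775c', groups = ('44', 'a7775', 'c').
Multiple groups make `findall` return tuples — one 3-tuple for the one match.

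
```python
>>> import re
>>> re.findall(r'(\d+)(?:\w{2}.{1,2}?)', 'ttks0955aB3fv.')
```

['0955']

`findall` collects group 1 from the one match (1 total).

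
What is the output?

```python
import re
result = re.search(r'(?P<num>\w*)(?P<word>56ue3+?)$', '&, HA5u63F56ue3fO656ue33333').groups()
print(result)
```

The match spans [3:27] → 'HA5u63F56ue3fO656ue33333'.
Captured: group 1 = 'HA5u63F56ue3fO6', group 2 = '56ue33333'.

('HA5u63F56ue3fO6', '56ue33333')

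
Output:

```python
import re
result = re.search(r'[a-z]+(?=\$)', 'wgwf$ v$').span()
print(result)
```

The lookaround is zero-width — it requires the adjacent text to match without consuming it, so the asserted text isn't part of the match.
The match spans [0:4] → 'wgwf'.

(0, 4)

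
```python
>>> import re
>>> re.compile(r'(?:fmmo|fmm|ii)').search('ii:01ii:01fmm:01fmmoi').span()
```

(0, 2)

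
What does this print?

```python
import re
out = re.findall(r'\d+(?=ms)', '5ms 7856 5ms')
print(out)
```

Lookahead/lookbehind check context without consuming it, so the matched span excludes the asserted characters.
Walking the string: at [0:1] → '5'; at [9:10] → '5'.
No capturing groups, so `findall` returns the 2 full match strings.

['5', '5']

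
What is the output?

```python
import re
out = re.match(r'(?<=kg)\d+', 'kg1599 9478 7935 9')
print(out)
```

`re.match` won't scan ahead — the pattern has to work from the very first character.
Here the string doesn't start with a match, so the call returns None.

None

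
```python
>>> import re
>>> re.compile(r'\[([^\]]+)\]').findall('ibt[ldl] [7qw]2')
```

['ldl', '7qw']

One capturing group, so `findall` returns just the captured substring from each match — 2 in all.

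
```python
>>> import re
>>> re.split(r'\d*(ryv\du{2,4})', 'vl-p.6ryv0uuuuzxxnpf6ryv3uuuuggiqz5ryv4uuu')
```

['vl-p.', 'ryv0uuuu', 'zxxnpf', 'ryv3uuuu', 'ggiqz', 'ryv4uuu', '']

The pattern matches zero or more of a digit; then the literal 'ryv', then a digit, then 2 to 4 of a literal 'u' (captured).
Matches to split on: at [5:14] → '6ryv0uuuu'; at [20:29] → '6ryv3uuuu'; at [34:42] → '5ryv4uuu'.
Because the pattern has a capturing group, `split` also inserts each captured text between the pieces.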